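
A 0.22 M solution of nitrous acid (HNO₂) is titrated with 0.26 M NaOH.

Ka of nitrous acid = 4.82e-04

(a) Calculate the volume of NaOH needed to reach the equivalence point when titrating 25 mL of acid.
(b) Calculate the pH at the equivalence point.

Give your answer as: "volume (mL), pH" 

moles acid = 0.22 × 25/1000 = 0.0055 mol; V_base = moles/0.26 × 1000 = 21.2 mL. At equivalence only the conjugate base is present: [A⁻] = 0.0055/0.046 = 1.1917e-01 M. Kb = Kw/Ka = 2.07e-11; [OH⁻] = √(Kb × [A⁻]) = 1.5724e-06; pOH = 5.80; pH = 14 - pOH = 8.20.

V = 21.2 mL, pH = 8.20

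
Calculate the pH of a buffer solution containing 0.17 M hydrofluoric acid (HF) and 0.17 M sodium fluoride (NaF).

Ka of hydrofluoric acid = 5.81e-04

pKa = -log(5.81e-04) = 3.24. pH = pKa + log([A⁻]/[HA]) = 3.24 + log(0.17/0.17)

pH = 3.24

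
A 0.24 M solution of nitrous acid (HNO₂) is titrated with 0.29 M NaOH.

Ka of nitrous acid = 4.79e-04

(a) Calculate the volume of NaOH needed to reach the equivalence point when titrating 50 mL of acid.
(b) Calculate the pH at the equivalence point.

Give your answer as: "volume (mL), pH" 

moles acid = 0.24 × 50/1000 = 0.012 mol; V_base = moles/0.29 × 1000 = 41.4 mL. At equivalence only the conjugate base is present: [A⁻] = 0.012/0.091 = 1.3132e-01 M. Kb = Kw/Ka = 2.09e-11; [OH⁻] = √(Kb × [A⁻]) = 1.6558e-06; pOH = 5.78; pH = 14 - pOH = 8.22.

V = 41.4 mL, pH = 8.22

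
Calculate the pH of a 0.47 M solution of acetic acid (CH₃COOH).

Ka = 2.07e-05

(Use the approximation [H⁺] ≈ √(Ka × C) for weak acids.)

[H⁺] = √(Ka × C) = √(2.07e-05 × 0.47) = 3.1191e-03. pH = -log(3.1191e-03)

pH = 2.51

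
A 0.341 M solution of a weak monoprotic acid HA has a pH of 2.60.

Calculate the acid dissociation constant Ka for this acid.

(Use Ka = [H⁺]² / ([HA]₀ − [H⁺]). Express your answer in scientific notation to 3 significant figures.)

[H⁺] = 10^(−pH) = 10^(−2.60) = 2.512e-03 M. For HA ⇌ H⁺ + A⁻, Ka = [H⁺][A⁻]/[HA] = [H⁺]² / ([HA]₀ − [H⁺]) = (2.512e-03)² / (0.341 − 2.512e-03) = 1.86e-05.

K_a = 1.86e-05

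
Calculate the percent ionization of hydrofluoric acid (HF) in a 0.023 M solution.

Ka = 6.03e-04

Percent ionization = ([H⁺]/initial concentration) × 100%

Using Ka equilibrium: x² + Ka×x - Ka×C = 0. Solving: [H⁺] = 3.4348e-03. Percent = (3.4348e-03/0.023) × 100

Percent ionization = 14.9%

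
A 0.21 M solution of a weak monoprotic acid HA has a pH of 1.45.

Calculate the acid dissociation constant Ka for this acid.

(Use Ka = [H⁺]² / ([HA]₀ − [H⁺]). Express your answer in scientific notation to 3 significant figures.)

[H⁺] = 10^(−pH) = 10^(−1.45) = 3.548e-02 M. For HA ⇌ H⁺ + A⁻, Ka = [H⁺][A⁻]/[HA] = [H⁺]² / ([HA]₀ − [H⁺]) = (3.548e-02)² / (0.21 − 3.548e-02) = 7.21e-03.

K_a = 7.21e-03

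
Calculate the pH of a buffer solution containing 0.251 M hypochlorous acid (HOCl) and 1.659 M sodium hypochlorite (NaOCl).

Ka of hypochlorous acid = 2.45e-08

pKa = -log(2.45e-08) = 7.61. pH = pKa + log([A⁻]/[HA]) = 7.61 + log(1.659/0.251)

pH = 8.43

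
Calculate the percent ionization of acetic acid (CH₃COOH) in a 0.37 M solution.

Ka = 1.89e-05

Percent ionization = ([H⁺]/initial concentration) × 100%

Using Ka equilibrium: x² + Ka×x - Ka×C = 0. Solving: [H⁺] = 2.6350e-03. Percent = (2.6350e-03/0.37) × 100

Percent ionization = 0.712%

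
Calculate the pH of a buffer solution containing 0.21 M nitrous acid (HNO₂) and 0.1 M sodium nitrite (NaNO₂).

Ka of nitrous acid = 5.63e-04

pKa = -log(5.63e-04) = 3.25. pH = pKa + log([A⁻]/[HA]) = 3.25 + log(0.1/0.21)

pH = 2.93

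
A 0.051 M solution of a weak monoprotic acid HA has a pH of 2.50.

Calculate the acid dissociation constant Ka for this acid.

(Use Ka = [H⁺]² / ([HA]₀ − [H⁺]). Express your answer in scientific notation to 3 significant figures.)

[H⁺] = 10^(−pH) = 10^(−2.50) = 3.162e-03 M. For HA ⇌ H⁺ + A⁻, Ka = [H⁺][A⁻]/[HA] = [H⁺]² / ([HA]₀ − [H⁺]) = (3.162e-03)² / (0.051 − 3.162e-03) = 2.09e-04.

K_a = 2.09e-04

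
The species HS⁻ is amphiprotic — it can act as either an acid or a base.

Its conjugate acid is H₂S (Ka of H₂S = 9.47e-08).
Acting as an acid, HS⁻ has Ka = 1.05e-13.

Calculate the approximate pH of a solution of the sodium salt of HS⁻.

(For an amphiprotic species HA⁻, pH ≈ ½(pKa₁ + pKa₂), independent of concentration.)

pKa₁ = -log(9.47e-08) = 7.02; pKa₂ = -log(1.05e-13) = 12.98. For an amphiprotic species, pH ≈ ½(pKa₁ + pKa₂) = ½(7.02 + 12.98) = 10.00.

pH = 10.00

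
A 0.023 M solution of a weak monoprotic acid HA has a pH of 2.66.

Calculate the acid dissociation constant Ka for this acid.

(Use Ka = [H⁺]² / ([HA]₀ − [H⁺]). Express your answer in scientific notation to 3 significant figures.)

[H⁺] = 10^(−pH) = 10^(−2.66) = 2.188e-03 M. For HA ⇌ H⁺ + A⁻, Ka = [H⁺][A⁻]/[HA] = [H⁺]² / ([HA]₀ − [H⁺]) = (2.188e-03)² / (0.023 − 2.188e-03) = 2.30e-04.

K_a = 2.30e-04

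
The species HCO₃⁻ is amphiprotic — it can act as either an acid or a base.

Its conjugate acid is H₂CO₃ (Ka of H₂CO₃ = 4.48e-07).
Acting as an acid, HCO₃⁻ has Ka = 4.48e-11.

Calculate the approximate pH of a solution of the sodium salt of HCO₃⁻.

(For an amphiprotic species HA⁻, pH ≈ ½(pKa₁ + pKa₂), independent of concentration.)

pKa₁ = -log(4.48e-07) = 6.35; pKa₂ = -log(4.48e-11) = 10.35. For an amphiprotic species, pH ≈ ½(pKa₁ + pKa₂) = ½(6.35 + 10.35) = 8.35.

pH = 8.35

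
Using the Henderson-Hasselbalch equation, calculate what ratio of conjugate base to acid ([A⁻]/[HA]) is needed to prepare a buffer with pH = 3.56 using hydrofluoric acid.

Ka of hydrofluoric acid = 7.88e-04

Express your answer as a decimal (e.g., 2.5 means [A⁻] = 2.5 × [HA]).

pKa = -log(7.88e-04) = 3.1035. pH = pKa + log([A⁻]/[HA]), so log([A⁻]/[HA]) = pH − pKa = 3.56 − 3.1035 = 0.4565. [A⁻]/[HA] = 10^(0.4565) = 2.86

[A⁻]/[HA] = 2.86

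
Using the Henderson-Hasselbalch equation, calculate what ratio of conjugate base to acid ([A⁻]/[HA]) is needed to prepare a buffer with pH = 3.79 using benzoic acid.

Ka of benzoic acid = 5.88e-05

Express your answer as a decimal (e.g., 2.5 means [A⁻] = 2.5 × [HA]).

pKa = -log(5.88e-05) = 4.2306. pH = pKa + log([A⁻]/[HA]), so log([A⁻]/[HA]) = pH − pKa = 3.79 − 4.2306 = -0.4406. [A⁻]/[HA] = 10^(-0.4406) = 0.363

[A⁻]/[HA] = 0.363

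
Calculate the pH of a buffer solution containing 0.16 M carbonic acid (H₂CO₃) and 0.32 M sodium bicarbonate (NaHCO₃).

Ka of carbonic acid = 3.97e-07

pKa = -log(3.97e-07) = 6.40. pH = pKa + log([A⁻]/[HA]) = 6.40 + log(0.32/0.16)

pH = 6.70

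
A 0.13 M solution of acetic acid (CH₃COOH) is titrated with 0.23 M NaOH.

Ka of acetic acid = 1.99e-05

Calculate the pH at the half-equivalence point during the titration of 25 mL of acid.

At half-equivalence [HA] = [A⁻], so Henderson-Hasselbalch gives pH = pKa = -log(1.99e-05) = 4.70.

pH = pKa = 4.70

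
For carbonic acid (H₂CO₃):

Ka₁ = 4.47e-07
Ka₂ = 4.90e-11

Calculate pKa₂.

pKa₂ = -log(Ka₂) = -log(4.90e-11) = 10.31.

pK_{a2} = 10.31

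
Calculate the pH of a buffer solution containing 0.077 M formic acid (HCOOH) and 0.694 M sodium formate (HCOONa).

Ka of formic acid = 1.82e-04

pKa = -log(1.82e-04) = 3.74. pH = pKa + log([A⁻]/[HA]) = 3.74 + log(0.694/0.077)

pH = 4.69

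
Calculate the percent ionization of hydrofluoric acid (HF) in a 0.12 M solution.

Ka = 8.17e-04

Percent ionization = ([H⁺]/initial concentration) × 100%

Using Ka equilibrium: x² + Ka×x - Ka×C = 0. Solving: [H⁺] = 9.5014e-03. Percent = (9.5014e-03/0.12) × 100

Percent ionization = 7.92%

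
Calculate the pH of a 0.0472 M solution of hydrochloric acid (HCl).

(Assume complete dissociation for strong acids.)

[H⁺] = 0.0472 M for strong acid. pH = -log[H⁺] = -log(0.0472)

pH = 1.33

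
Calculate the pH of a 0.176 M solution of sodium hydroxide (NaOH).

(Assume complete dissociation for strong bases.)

[OH⁻] = 0.176 M for strong base. pOH = -log[OH⁻] = 0.75, pH = 14 - pOH

pH = 13.25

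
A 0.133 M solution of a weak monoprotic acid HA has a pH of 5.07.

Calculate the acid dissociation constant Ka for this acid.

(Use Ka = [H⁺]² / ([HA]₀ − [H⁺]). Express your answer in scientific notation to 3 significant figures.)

[H⁺] = 10^(−pH) = 10^(−5.07) = 8.511e-06 M. For HA ⇌ H⁺ + A⁻, Ka = [H⁺][A⁻]/[HA] = [H⁺]² / ([HA]₀ − [H⁺]) = (8.511e-06)² / (0.133 − 8.511e-06) = 5.45e-10.

K_a = 5.45e-10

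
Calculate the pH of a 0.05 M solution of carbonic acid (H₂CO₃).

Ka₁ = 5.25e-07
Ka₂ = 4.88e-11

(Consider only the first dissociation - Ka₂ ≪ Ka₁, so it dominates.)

First dissociation dominates. From Ka₁ = [H⁺][HA⁻]/[H₂A], x² + Ka₁·x − Ka₁·C = 0 with C = 0.05 M and Ka₁ = 5.25e-07. Solving: [H⁺] = (−Ka₁ + √(Ka₁² + 4·Ka₁·C)) / 2 = 1.6176e-04 M. pH = -log(1.6176e-04) = 3.79.

pH = 3.79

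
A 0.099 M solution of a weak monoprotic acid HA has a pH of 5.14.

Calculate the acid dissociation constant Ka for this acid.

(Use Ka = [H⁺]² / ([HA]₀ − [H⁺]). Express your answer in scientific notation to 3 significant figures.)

[H⁺] = 10^(−pH) = 10^(−5.14) = 7.244e-06 M. For HA ⇌ H⁺ + A⁻, Ka = [H⁺][A⁻]/[HA] = [H⁺]² / ([HA]₀ − [H⁺]) = (7.244e-06)² / (0.099 − 7.244e-06) = 5.30e-10.

K_a = 5.30e-10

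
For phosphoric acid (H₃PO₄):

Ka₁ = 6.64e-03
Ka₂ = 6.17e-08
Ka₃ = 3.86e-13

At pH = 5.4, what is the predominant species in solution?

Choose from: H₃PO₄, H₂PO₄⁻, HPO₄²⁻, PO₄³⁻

pKa₁ = 2.18, pKa₂ = 7.21, pKa₃ = 12.41. For a polyprotic acid the predominant species crosses at each pKa: below pKa_n the protonated form dominates, above it the deprotonated form does. At pH = 5.4, the predominant species is H₂PO₄⁻.

H₂PO₄⁻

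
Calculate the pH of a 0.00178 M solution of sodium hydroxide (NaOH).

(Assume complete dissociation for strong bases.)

[OH⁻] = 0.00178 M for strong base. pOH = -log[OH⁻] = 2.75, pH = 14 - pOH

pH = 11.25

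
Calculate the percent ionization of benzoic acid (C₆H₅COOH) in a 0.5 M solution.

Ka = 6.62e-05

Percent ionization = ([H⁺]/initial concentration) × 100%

Using Ka equilibrium: x² + Ka×x - Ka×C = 0. Solving: [H⁺] = 5.7203e-03. Percent = (5.7203e-03/0.5) × 100

Percent ionization = 1.14%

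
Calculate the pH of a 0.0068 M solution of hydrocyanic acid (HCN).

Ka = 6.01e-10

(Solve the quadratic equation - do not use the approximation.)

x² + Ka×x - Ka×C = 0. Using quadratic formula: [H⁺] = 2.0213e-06

pH = 5.69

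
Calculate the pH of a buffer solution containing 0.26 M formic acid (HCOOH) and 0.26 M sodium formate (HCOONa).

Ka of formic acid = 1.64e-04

pKa = -log(1.64e-04) = 3.79. pH = pKa + log([A⁻]/[HA]) = 3.79 + log(0.26/0.26)

pH = 3.79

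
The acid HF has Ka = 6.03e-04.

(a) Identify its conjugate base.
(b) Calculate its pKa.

(a) The conjugate base is formed by removing one H⁺ from HF, giving F⁻. (b) pKa = -log(Ka) = -log(6.03e-04) = 3.22.

Conjugate base: F⁻; pK_a = 3.22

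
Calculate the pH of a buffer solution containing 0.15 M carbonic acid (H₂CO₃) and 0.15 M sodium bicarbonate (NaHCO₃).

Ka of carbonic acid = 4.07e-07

pKa = -log(4.07e-07) = 6.39. pH = pKa + log([A⁻]/[HA]) = 6.39 + log(0.15/0.15)

pH = 6.39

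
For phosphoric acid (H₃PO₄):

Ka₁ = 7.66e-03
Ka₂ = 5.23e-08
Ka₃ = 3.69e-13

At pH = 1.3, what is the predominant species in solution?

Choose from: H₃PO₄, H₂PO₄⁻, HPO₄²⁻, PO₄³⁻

pKa₁ = 2.12, pKa₂ = 7.28, pKa₃ = 12.43. For a polyprotic acid the predominant species crosses at each pKa: below pKa_n the protonated form dominates, above it the deprotonated form does. At pH = 1.3, the predominant species is H₃PO₄.

H₃PO₄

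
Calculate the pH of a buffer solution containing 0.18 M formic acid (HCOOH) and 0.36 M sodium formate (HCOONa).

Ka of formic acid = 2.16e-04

pKa = -log(2.16e-04) = 3.67. pH = pKa + log([A⁻]/[HA]) = 3.67 + log(0.36/0.18)

pH = 3.97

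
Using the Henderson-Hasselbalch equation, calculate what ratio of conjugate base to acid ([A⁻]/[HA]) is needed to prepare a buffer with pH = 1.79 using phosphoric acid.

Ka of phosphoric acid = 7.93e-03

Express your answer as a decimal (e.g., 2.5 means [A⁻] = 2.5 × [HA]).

pKa = -log(7.93e-03) = 2.1007. pH = pKa + log([A⁻]/[HA]), so log([A⁻]/[HA]) = pH − pKa = 1.79 − 2.1007 = -0.3107. [A⁻]/[HA] = 10^(-0.3107) = 0.489

[A⁻]/[HA] = 0.489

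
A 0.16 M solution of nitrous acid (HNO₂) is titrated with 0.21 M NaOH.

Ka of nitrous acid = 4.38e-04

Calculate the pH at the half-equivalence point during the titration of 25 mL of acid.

At half-equivalence [HA] = [A⁻], so Henderson-Hasselbalch gives pH = pKa = -log(4.38e-04) = 3.36.

pH = pKa = 3.36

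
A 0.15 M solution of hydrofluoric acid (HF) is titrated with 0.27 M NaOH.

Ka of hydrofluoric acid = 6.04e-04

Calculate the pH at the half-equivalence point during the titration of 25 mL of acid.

At half-equivalence [HA] = [A⁻], so Henderson-Hasselbalch gives pH = pKa = -log(6.04e-04) = 3.22.

pH = pKa = 3.22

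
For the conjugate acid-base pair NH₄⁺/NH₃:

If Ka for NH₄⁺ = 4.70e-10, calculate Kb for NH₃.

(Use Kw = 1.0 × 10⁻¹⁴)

For a conjugate pair Ka × Kb = Kw, so Kb = Kw/Ka = 1.0 × 10⁻¹⁴ / 4.70e-10 = 2.13e-05.

K_b = 2.13e-05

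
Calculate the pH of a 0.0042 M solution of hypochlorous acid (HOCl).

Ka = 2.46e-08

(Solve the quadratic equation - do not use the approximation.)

x² + Ka×x - Ka×C = 0. Using quadratic formula: [H⁺] = 1.0152e-05

pH = 4.99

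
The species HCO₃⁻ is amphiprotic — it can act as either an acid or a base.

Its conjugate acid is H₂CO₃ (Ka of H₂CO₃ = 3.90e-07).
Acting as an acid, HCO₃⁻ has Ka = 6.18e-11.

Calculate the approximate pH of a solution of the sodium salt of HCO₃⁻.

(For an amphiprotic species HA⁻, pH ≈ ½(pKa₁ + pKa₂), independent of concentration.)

pKa₁ = -log(3.90e-07) = 6.41; pKa₂ = -log(6.18e-11) = 10.21. For an amphiprotic species, pH ≈ ½(pKa₁ + pKa₂) = ½(6.41 + 10.21) = 8.31.

pH = 8.31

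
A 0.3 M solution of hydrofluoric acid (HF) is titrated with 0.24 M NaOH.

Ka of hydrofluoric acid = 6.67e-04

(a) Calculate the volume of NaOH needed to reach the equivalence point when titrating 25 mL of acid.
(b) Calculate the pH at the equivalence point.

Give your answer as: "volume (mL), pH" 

moles acid = 0.3 × 25/1000 = 0.0075 mol; V_base = moles/0.24 × 1000 = 31.2 mL. At equivalence only the conjugate base is present: [A⁻] = 0.0075/0.056 = 1.3333e-01 M. Kb = Kw/Ka = 1.50e-11; [OH⁻] = √(Kb × [A⁻]) = 1.4139e-06; pOH = 5.85; pH = 14 - pOH = 8.15.

V = 31.2 mL, pH = 8.15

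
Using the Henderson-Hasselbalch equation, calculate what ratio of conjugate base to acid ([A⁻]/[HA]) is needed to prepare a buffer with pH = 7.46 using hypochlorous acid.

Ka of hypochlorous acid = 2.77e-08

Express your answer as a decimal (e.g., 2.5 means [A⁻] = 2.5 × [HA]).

pKa = -log(2.77e-08) = 7.5575. pH = pKa + log([A⁻]/[HA]), so log([A⁻]/[HA]) = pH − pKa = 7.46 − 7.5575 = -0.0975. [A⁻]/[HA] = 10^(-0.0975) = 0.799

[A⁻]/[HA] = 0.799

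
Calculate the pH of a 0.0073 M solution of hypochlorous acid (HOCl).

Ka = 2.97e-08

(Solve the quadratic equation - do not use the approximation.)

x² + Ka×x - Ka×C = 0. Using quadratic formula: [H⁺] = 1.4710e-05

pH = 4.83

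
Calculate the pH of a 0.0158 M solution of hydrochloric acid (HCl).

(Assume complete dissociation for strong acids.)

[H⁺] = 0.0158 M for strong acid. pH = -log[H⁺] = -log(0.0158)

pH = 1.80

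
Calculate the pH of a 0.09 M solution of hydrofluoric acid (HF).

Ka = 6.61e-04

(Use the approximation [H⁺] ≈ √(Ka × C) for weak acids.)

[H⁺] = √(Ka × C) = √(6.61e-04 × 0.09) = 7.7130e-03. pH = -log(7.7130e-03)

pH = 2.11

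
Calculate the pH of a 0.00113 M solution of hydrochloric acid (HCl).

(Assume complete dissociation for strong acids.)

[H⁺] = 0.00113 M for strong acid. pH = -log[H⁺] = -log(0.00113)

pH = 2.95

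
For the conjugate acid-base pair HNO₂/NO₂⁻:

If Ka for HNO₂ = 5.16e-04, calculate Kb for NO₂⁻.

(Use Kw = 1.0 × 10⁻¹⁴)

For a conjugate pair Ka × Kb = Kw, so Kb = Kw/Ka = 1.0 × 10⁻¹⁴ / 5.16e-04 = 1.94e-11.

K_b = 1.94e-11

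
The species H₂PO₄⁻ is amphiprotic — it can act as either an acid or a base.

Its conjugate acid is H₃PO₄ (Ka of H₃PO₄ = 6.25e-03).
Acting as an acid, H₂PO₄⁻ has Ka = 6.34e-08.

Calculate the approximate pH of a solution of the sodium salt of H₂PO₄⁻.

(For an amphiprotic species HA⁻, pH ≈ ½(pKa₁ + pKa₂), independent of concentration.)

pKa₁ = -log(6.25e-03) = 2.20; pKa₂ = -log(6.34e-08) = 7.20. For an amphiprotic species, pH ≈ ½(pKa₁ + pKa₂) = ½(2.20 + 7.20) = 4.70.

pH = 4.70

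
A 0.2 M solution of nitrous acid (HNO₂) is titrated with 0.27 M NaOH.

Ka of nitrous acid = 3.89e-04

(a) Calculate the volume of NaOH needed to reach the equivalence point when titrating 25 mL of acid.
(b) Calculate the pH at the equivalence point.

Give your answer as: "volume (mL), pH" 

moles acid = 0.2 × 25/1000 = 0.005 mol; V_base = moles/0.27 × 1000 = 18.5 mL. At equivalence only the conjugate base is present: [A⁻] = 0.005/0.044 = 1.1489e-01 M. Kb = Kw/Ka = 2.57e-11; [OH⁻] = √(Kb × [A⁻]) = 1.7186e-06; pOH = 5.76; pH = 14 - pOH = 8.24.

V = 18.5 mL, pH = 8.24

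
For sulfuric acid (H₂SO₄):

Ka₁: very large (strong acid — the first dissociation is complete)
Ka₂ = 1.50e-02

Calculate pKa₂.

pKa₂ = -log(Ka₂) = -log(1.50e-02) = 1.82.

pK_{a2} = 1.82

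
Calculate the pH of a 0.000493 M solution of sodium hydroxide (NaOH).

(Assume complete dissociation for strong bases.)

[OH⁻] = 0.000493 M for strong base. pOH = -log[OH⁻] = 3.31, pH = 14 - pOH

pH = 10.69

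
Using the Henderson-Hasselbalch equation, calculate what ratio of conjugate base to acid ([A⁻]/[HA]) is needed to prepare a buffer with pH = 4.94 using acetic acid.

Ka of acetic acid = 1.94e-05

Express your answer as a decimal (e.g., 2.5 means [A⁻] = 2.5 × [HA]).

pKa = -log(1.94e-05) = 4.7122. pH = pKa + log([A⁻]/[HA]), so log([A⁻]/[HA]) = pH − pKa = 4.94 − 4.7122 = 0.2278. [A⁻]/[HA] = 10^(0.2278) = 1.69

[A⁻]/[HA] = 1.69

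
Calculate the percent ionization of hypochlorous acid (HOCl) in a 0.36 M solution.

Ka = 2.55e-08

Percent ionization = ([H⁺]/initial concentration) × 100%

Using Ka equilibrium: x² + Ka×x - Ka×C = 0. Solving: [H⁺] = 9.5800e-05. Percent = (9.5800e-05/0.36) × 100

Percent ionization = 0.0266%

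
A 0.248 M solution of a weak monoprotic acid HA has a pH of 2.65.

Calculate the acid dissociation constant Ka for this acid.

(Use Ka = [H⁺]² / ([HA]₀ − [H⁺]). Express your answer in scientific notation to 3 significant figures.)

[H⁺] = 10^(−pH) = 10^(−2.65) = 2.239e-03 M. For HA ⇌ H⁺ + A⁻, Ka = [H⁺][A⁻]/[HA] = [H⁺]² / ([HA]₀ − [H⁺]) = (2.239e-03)² / (0.248 − 2.239e-03) = 2.04e-05.

K_a = 2.04e-05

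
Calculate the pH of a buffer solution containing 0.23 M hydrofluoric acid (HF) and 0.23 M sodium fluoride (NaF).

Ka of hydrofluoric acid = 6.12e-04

pKa = -log(6.12e-04) = 3.21. pH = pKa + log([A⁻]/[HA]) = 3.21 + log(0.23/0.23)

pH = 3.21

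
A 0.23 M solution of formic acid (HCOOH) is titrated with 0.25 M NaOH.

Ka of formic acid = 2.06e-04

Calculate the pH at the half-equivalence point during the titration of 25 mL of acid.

At half-equivalence [HA] = [A⁻], so Henderson-Hasselbalch gives pH = pKa = -log(2.06e-04) = 3.69.

pH = pKa = 3.69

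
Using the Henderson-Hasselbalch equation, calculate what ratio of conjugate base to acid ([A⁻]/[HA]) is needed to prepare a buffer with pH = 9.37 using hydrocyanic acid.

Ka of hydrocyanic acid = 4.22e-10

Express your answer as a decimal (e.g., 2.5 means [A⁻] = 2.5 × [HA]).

pKa = -log(4.22e-10) = 9.3747. pH = pKa + log([A⁻]/[HA]), so log([A⁻]/[HA]) = pH − pKa = 9.37 − 9.3747 = -0.0047. [A⁻]/[HA] = 10^(-0.0047) = 0.989

[A⁻]/[HA] = 0.989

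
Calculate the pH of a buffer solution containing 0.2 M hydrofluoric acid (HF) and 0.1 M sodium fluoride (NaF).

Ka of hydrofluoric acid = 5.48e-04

pKa = -log(5.48e-04) = 3.26. pH = pKa + log([A⁻]/[HA]) = 3.26 + log(0.1/0.2)

pH = 2.96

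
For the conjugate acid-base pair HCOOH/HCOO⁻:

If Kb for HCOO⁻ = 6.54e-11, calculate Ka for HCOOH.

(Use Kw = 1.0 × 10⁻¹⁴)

For a conjugate pair Ka × Kb = Kw, so Ka = Kw/Kb = 1.0 × 10⁻¹⁴ / 6.54e-11 = 1.53e-04.

K_a = 1.53e-04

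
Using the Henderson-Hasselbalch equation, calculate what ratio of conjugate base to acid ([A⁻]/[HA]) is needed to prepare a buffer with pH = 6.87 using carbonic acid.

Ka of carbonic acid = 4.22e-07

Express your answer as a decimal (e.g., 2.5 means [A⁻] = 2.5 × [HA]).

pKa = -log(4.22e-07) = 6.3747. pH = pKa + log([A⁻]/[HA]), so log([A⁻]/[HA]) = pH − pKa = 6.87 − 6.3747 = 0.4953. [A⁻]/[HA] = 10^(0.4953) = 3.13

[A⁻]/[HA] = 3.13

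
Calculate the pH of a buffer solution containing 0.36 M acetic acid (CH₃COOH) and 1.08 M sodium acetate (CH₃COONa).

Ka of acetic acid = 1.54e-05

pKa = -log(1.54e-05) = 4.81. pH = pKa + log([A⁻]/[HA]) = 4.81 + log(1.08/0.36)

pH = 5.29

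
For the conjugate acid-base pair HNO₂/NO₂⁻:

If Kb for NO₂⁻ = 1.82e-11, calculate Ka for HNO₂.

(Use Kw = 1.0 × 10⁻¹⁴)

For a conjugate pair Ka × Kb = Kw, so Ka = Kw/Kb = 1.0 × 10⁻¹⁴ / 1.82e-11 = 5.49e-04.

K_a = 5.49e-04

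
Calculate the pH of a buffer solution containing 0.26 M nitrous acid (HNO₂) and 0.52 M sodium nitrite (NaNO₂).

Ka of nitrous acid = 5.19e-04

pKa = -log(5.19e-04) = 3.28. pH = pKa + log([A⁻]/[HA]) = 3.28 + log(0.52/0.26)

pH = 3.59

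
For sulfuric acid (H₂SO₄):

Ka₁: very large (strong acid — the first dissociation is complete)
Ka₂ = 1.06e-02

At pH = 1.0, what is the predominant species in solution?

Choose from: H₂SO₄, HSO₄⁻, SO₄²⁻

The first dissociation is complete, so H₂SO₄ itself is never the predominant species in water; pKa₂ = -log(1.06e-02) = 1.97. For a polyprotic acid the predominant species crosses at each pKa: below pKa_n the protonated form dominates, above it the deprotonated form does. At pH = 1.0, the predominant species is HSO₄⁻.

HSO₄⁻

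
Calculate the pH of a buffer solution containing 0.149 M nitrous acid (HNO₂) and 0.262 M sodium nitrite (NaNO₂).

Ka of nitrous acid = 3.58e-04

pKa = -log(3.58e-04) = 3.45. pH = pKa + log([A⁻]/[HA]) = 3.45 + log(0.262/0.149)

pH = 3.69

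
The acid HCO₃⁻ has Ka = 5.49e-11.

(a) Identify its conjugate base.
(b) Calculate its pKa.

(a) The conjugate base is formed by removing one H⁺ from HCO₃⁻, giving CO₃²⁻. (b) pKa = -log(Ka) = -log(5.49e-11) = 10.26.

Conjugate base: CO₃²⁻; pK_a = 10.26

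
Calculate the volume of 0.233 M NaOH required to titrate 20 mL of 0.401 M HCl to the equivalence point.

At equivalence: moles acid = moles base. moles HCl = 0.401 × 20/1000 = 0.00802 mol. V_base = moles / 0.233 × 1000 = 34.4 mL.

V_{base} = 34.4 mL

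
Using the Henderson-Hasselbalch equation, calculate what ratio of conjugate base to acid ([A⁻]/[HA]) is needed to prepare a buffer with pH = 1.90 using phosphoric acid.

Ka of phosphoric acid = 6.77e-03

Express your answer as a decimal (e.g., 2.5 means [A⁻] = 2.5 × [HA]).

pKa = -log(6.77e-03) = 2.1694. pH = pKa + log([A⁻]/[HA]), so log([A⁻]/[HA]) = pH − pKa = 1.90 − 2.1694 = -0.2694. [A⁻]/[HA] = 10^(-0.2694) = 0.538

[A⁻]/[HA] = 0.538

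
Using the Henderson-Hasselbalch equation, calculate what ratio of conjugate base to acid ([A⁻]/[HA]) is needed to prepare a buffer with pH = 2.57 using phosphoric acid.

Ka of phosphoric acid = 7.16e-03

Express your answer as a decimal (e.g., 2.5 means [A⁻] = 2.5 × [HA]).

pKa = -log(7.16e-03) = 2.1451. pH = pKa + log([A⁻]/[HA]), so log([A⁻]/[HA]) = pH − pKa = 2.57 − 2.1451 = 0.4249. [A⁻]/[HA] = 10^(0.4249) = 2.66

[A⁻]/[HA] = 2.66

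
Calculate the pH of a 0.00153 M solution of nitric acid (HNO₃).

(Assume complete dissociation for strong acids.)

[H⁺] = 0.00153 M for strong acid. pH = -log[H⁺] = -log(0.00153)

pH = 2.82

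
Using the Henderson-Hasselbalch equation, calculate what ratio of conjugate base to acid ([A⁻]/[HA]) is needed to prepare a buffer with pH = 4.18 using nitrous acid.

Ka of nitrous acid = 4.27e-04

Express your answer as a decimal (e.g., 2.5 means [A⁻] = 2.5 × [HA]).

pKa = -log(4.27e-04) = 3.3696. pH = pKa + log([A⁻]/[HA]), so log([A⁻]/[HA]) = pH − pKa = 4.18 − 3.3696 = 0.8104. [A⁻]/[HA] = 10^(0.8104) = 6.46

[A⁻]/[HA] = 6.46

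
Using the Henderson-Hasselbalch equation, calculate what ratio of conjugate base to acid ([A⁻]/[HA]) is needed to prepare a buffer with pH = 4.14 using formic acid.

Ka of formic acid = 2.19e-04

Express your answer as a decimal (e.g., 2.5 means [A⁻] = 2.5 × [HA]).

pKa = -log(2.19e-04) = 3.6596. pH = pKa + log([A⁻]/[HA]), so log([A⁻]/[HA]) = pH − pKa = 4.14 − 3.6596 = 0.4804. [A⁻]/[HA] = 10^(0.4804) = 3.02

[A⁻]/[HA] = 3.02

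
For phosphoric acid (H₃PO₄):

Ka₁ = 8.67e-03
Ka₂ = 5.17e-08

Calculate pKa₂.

pKa₂ = -log(Ka₂) = -log(5.17e-08) = 7.29.

pK_{a2} = 7.29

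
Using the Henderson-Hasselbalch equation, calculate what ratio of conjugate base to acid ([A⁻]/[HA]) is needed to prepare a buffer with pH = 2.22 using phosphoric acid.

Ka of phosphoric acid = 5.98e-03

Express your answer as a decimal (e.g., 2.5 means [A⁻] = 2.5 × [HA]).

pKa = -log(5.98e-03) = 2.2233. pH = pKa + log([A⁻]/[HA]), so log([A⁻]/[HA]) = pH − pKa = 2.22 − 2.2233 = -0.0033. [A⁻]/[HA] = 10^(-0.0033) = 0.992

[A⁻]/[HA] = 0.992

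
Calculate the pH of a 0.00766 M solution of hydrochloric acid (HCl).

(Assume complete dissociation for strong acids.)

[H⁺] = 0.00766 M for strong acid. pH = -log[H⁺] = -log(0.00766)

pH = 2.12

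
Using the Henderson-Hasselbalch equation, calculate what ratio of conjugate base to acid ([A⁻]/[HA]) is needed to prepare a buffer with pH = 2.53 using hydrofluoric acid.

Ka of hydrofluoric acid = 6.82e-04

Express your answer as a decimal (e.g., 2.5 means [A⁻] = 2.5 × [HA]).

pKa = -log(6.82e-04) = 3.1662. pH = pKa + log([A⁻]/[HA]), so log([A⁻]/[HA]) = pH − pKa = 2.53 − 3.1662 = -0.6362. [A⁻]/[HA] = 10^(-0.6362) = 0.231

[A⁻]/[HA] = 0.231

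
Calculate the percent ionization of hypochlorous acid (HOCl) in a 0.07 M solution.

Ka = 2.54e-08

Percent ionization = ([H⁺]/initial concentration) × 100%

Using Ka equilibrium: x² + Ka×x - Ka×C = 0. Solving: [H⁺] = 4.2154e-05. Percent = (4.2154e-05/0.07) × 100

Percent ionization = 0.0602%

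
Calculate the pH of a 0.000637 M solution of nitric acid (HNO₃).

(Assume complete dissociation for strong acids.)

[H⁺] = 0.000637 M for strong acid. pH = -log[H⁺] = -log(0.000637)

pH = 3.20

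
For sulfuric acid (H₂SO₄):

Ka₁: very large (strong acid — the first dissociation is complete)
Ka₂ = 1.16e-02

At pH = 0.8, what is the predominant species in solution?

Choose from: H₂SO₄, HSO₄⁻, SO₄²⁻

The first dissociation is complete, so H₂SO₄ itself is never the predominant species in water; pKa₂ = -log(1.16e-02) = 1.94. For a polyprotic acid the predominant species crosses at each pKa: below pKa_n the protonated form dominates, above it the deprotonated form does. At pH = 0.8, the predominant species is HSO₄⁻.

HSO₄⁻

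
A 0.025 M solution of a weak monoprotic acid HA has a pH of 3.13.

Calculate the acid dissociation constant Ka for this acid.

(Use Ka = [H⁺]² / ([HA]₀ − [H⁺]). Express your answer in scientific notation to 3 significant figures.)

[H⁺] = 10^(−pH) = 10^(−3.13) = 7.413e-04 M. For HA ⇌ H⁺ + A⁻, Ka = [H⁺][A⁻]/[HA] = [H⁺]² / ([HA]₀ − [H⁺]) = (7.413e-04)² / (0.025 − 7.413e-04) = 2.27e-05.

K_a = 2.27e-05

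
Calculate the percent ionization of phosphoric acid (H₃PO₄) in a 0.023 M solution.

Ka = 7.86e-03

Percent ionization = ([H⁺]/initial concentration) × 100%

Using Ka equilibrium: x² + Ka×x - Ka×C = 0. Solving: [H⁺] = 1.0078e-02. Percent = (1.0078e-02/0.023) × 100

Percent ionization = 43.8%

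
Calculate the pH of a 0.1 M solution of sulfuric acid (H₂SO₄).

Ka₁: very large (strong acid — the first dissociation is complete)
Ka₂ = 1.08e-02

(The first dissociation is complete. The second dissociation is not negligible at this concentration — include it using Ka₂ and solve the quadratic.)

First dissociation is complete: [H⁺]₀ = [HSO₄⁻]₀ = C = 0.1 M. Second dissociation HSO₄⁻ ⇌ H⁺ + SO₄²⁻: let x = [SO₄²⁻]. Ka₂ = (C + x)·x / (C − x) = 1.08e-02 → x² + (C + Ka₂)·x − Ka₂·C = 0 → x² + 0.11080·x − 1.080e-03 = 0. x = (−0.11080 + √(0.11080² + 4 × 1.080e-03)) / 2 = 9.0140e-03 M. [H⁺] = C + x = 0.1 + 9.0140e-03 = 1.0901e-01 M. pH = -log(1.0901e-01) = 0.96.

pH = 0.96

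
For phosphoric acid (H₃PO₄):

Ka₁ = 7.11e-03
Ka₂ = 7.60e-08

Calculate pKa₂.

pKa₂ = -log(Ka₂) = -log(7.60e-08) = 7.12.

pK_{a2} = 7.12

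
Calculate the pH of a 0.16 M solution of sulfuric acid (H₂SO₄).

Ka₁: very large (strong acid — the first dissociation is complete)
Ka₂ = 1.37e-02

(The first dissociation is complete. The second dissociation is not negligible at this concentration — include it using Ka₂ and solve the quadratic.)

First dissociation is complete: [H⁺]₀ = [HSO₄⁻]₀ = C = 0.16 M. Second dissociation HSO₄⁻ ⇌ H⁺ + SO₄²⁻: let x = [SO₄²⁻]. Ka₂ = (C + x)·x / (C − x) = 1.37e-02 → x² + (C + Ka₂)·x − Ka₂·C = 0 → x² + 0.17370·x − 2.192e-03 = 0. x = (−0.17370 + √(0.17370² + 4 × 2.192e-03)) / 2 = 1.1816e-02 M. [H⁺] = C + x = 0.16 + 1.1816e-02 = 1.7182e-01 M. pH = -log(1.7182e-01) = 0.76.

pH = 0.76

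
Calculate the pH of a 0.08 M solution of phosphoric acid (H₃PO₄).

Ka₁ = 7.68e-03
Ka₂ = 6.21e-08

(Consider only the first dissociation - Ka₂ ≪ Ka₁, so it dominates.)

First dissociation dominates. From Ka₁ = [H⁺][HA⁻]/[H₂A], x² + Ka₁·x − Ka₁·C = 0 with C = 0.08 M and Ka₁ = 7.68e-03. Solving: [H⁺] = (−Ka₁ + √(Ka₁² + 4·Ka₁·C)) / 2 = 2.1243e-02 M. pH = -log(2.1243e-02) = 1.67.

pH = 1.67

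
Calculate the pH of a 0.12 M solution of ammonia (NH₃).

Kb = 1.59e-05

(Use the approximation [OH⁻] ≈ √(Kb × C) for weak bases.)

[OH⁻] = √(Kb × C) = √(1.59e-05 × 0.12) = 1.3813e-03. pOH = 2.86, pH = 14 - pOH

pH = 11.14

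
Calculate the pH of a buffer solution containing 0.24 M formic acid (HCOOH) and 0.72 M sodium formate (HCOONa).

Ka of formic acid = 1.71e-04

pKa = -log(1.71e-04) = 3.77. pH = pKa + log([A⁻]/[HA]) = 3.77 + log(0.72/0.24)

pH = 4.24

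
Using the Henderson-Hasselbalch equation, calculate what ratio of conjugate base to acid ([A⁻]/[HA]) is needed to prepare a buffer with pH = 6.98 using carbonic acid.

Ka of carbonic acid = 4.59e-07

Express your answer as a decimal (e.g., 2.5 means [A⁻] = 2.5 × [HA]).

pKa = -log(4.59e-07) = 6.3382. pH = pKa + log([A⁻]/[HA]), so log([A⁻]/[HA]) = pH − pKa = 6.98 − 6.3382 = 0.6418. [A⁻]/[HA] = 10^(0.6418) = 4.38

[A⁻]/[HA] = 4.38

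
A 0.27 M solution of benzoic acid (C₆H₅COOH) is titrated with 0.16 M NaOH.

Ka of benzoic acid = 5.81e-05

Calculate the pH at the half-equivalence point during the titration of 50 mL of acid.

At half-equivalence [HA] = [A⁻], so Henderson-Hasselbalch gives pH = pKa = -log(5.81e-05) = 4.24.

pH = pKa = 4.24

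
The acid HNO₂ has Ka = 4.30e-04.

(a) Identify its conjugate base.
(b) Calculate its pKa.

(a) The conjugate base is formed by removing one H⁺ from HNO₂, giving NO₂⁻. (b) pKa = -log(Ka) = -log(4.30e-04) = 3.37.

Conjugate base: NO₂⁻; pK_a = 3.37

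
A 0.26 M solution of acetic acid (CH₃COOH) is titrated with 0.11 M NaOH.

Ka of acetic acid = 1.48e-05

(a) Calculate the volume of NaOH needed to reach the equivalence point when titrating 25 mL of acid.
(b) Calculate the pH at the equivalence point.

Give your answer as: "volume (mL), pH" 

moles acid = 0.26 × 25/1000 = 0.0065 mol; V_base = moles/0.11 × 1000 = 59.1 mL. At equivalence only the conjugate base is present: [A⁻] = 0.0065/0.084 = 7.7297e-02 M. Kb = Kw/Ka = 6.76e-10; [OH⁻] = √(Kb × [A⁻]) = 7.2269e-06; pOH = 5.14; pH = 14 - pOH = 8.86.

V = 59.1 mL, pH = 8.86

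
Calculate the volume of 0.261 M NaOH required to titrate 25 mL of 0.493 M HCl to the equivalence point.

At equivalence: moles acid = moles base. moles HCl = 0.493 × 25/1000 = 0.01232 mol. V_base = moles / 0.261 × 1000 = 47.2 mL.

V_{base} = 47.2 mL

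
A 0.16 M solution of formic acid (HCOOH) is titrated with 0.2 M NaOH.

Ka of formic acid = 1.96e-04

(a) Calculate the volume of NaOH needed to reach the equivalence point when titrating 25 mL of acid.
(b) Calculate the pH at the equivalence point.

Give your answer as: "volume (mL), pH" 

moles acid = 0.16 × 25/1000 = 0.004 mol; V_base = moles/0.2 × 1000 = 20.0 mL. At equivalence only the conjugate base is present: [A⁻] = 0.004/0.045 = 8.8889e-02 M. Kb = Kw/Ka = 5.10e-11; [OH⁻] = √(Kb × [A⁻]) = 2.1296e-06; pOH = 5.67; pH = 14 - pOH = 8.33.

V = 20.0 mL, pH = 8.33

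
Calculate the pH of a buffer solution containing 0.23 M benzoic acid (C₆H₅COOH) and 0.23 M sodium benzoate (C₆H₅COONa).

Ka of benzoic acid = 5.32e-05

pKa = -log(5.32e-05) = 4.27. pH = pKa + log([A⁻]/[HA]) = 4.27 + log(0.23/0.23)

pH = 4.27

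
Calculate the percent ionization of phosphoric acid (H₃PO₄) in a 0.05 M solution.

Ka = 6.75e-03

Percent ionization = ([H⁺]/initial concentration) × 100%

Using Ka equilibrium: x² + Ka×x - Ka×C = 0. Solving: [H⁺] = 1.5304e-02. Percent = (1.5304e-02/0.05) × 100

Percent ionization = 30.6%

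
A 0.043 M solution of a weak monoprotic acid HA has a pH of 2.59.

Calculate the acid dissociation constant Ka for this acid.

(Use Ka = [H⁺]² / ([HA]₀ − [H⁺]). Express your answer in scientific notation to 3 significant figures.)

[H⁺] = 10^(−pH) = 10^(−2.59) = 2.570e-03 M. For HA ⇌ H⁺ + A⁻, Ka = [H⁺][A⁻]/[HA] = [H⁺]² / ([HA]₀ − [H⁺]) = (2.570e-03)² / (0.043 − 2.570e-03) = 1.63e-04.

K_a = 1.63e-04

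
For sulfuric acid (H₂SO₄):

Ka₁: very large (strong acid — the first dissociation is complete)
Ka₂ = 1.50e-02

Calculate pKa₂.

pKa₂ = -log(Ka₂) = -log(1.50e-02) = 1.82.

pK_{a2} = 1.82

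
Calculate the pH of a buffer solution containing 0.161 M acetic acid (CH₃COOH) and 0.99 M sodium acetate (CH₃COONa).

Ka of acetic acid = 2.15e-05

pKa = -log(2.15e-05) = 4.67. pH = pKa + log([A⁻]/[HA]) = 4.67 + log(0.99/0.161)

pH = 5.46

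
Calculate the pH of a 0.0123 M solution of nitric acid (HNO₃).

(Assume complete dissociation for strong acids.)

[H⁺] = 0.0123 M for strong acid. pH = -log[H⁺] = -log(0.0123)

pH = 1.91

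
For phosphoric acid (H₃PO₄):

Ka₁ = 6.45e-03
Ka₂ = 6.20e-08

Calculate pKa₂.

pKa₂ = -log(Ka₂) = -log(6.20e-08) = 7.21.

pK_{a2} = 7.21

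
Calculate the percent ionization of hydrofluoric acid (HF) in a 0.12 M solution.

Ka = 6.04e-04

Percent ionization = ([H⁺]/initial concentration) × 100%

Using Ka equilibrium: x² + Ka×x - Ka×C = 0. Solving: [H⁺] = 8.2169e-03. Percent = (8.2169e-03/0.12) × 100

Percent ionization = 6.85%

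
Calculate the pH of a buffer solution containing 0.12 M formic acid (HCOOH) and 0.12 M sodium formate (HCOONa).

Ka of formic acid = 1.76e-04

pKa = -log(1.76e-04) = 3.75. pH = pKa + log([A⁻]/[HA]) = 3.75 + log(0.12/0.12)

pH = 3.75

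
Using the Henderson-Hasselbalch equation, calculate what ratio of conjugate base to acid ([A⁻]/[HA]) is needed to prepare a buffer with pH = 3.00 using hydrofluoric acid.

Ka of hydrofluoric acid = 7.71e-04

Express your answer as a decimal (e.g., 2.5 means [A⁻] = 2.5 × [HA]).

pKa = -log(7.71e-04) = 3.1129. pH = pKa + log([A⁻]/[HA]), so log([A⁻]/[HA]) = pH − pKa = 3.00 − 3.1129 = -0.1129. [A⁻]/[HA] = 10^(-0.1129) = 0.771

[A⁻]/[HA] = 0.771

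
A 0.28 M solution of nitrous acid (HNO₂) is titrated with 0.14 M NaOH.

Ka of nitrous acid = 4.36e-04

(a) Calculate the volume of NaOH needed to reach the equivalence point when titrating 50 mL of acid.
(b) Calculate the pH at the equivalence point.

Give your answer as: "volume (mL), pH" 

moles acid = 0.28 × 50/1000 = 0.014 mol; V_base = moles/0.14 × 1000 = 100.0 mL. At equivalence only the conjugate base is present: [A⁻] = 0.014/0.150 = 9.3333e-02 M. Kb = Kw/Ka = 2.29e-11; [OH⁻] = √(Kb × [A⁻]) = 1.4631e-06; pOH = 5.83; pH = 14 - pOH = 8.17.

V = 100.0 mL, pH = 8.17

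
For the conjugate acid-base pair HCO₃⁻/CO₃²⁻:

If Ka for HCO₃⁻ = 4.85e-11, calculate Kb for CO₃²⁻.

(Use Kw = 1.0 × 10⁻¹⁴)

For a conjugate pair Ka × Kb = Kw, so Kb = Kw/Ka = 1.0 × 10⁻¹⁴ / 4.85e-11 = 2.06e-04.

K_b = 2.06e-04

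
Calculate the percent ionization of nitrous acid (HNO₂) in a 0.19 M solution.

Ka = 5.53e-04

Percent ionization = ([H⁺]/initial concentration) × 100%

Using Ka equilibrium: x² + Ka×x - Ka×C = 0. Solving: [H⁺] = 9.9776e-03. Percent = (9.9776e-03/0.19) × 100

Percent ionization = 5.25%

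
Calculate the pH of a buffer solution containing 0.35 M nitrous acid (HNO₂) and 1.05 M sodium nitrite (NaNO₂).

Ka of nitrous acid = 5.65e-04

pKa = -log(5.65e-04) = 3.25. pH = pKa + log([A⁻]/[HA]) = 3.25 + log(1.05/0.35)

pH = 3.73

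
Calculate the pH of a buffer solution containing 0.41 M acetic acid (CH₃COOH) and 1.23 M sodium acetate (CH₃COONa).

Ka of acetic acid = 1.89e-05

pKa = -log(1.89e-05) = 4.72. pH = pKa + log([A⁻]/[HA]) = 4.72 + log(1.23/0.41)

pH = 5.20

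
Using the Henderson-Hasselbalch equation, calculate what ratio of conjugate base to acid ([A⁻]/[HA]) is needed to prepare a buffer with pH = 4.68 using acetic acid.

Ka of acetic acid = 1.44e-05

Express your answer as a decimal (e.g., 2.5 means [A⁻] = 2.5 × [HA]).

pKa = -log(1.44e-05) = 4.8416. pH = pKa + log([A⁻]/[HA]), so log([A⁻]/[HA]) = pH − pKa = 4.68 − 4.8416 = -0.1616. [A⁻]/[HA] = 10^(-0.1616) = 0.689

[A⁻]/[HA] = 0.689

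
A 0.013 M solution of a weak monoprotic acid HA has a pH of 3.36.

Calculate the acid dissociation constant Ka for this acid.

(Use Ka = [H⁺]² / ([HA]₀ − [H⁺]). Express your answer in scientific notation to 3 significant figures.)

[H⁺] = 10^(−pH) = 10^(−3.36) = 4.365e-04 M. For HA ⇌ H⁺ + A⁻, Ka = [H⁺][A⁻]/[HA] = [H⁺]² / ([HA]₀ − [H⁺]) = (4.365e-04)² / (0.013 − 4.365e-04) = 1.52e-05.

K_a = 1.52e-05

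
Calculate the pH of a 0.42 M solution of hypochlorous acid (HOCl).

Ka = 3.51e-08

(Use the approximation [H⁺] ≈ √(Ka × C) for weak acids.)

[H⁺] = √(Ka × C) = √(3.51e-08 × 0.42) = 1.2142e-04. pH = -log(1.2142e-04)

pH = 3.92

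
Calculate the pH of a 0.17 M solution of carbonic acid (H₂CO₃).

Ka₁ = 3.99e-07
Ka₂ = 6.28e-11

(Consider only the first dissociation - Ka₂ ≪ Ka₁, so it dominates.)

First dissociation dominates. From Ka₁ = [H⁺][HA⁻]/[H₂A], x² + Ka₁·x − Ka₁·C = 0 with C = 0.17 M and Ka₁ = 3.99e-07. Solving: [H⁺] = (−Ka₁ + √(Ka₁² + 4·Ka₁·C)) / 2 = 2.6024e-04 M. pH = -log(2.6024e-04) = 3.58.

pH = 3.58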